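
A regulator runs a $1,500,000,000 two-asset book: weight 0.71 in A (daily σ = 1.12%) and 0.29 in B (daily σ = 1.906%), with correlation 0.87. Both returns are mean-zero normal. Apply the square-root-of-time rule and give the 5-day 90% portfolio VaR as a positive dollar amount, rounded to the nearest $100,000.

$56,100,000

σ_p = √(0.71²·1.12² + 0.29²·1.906² + 2·0.87·0.71·0.29·1.12·1.906) = 1.305%.
σ_{5d} = 1.305% × √5 = 2.918%.
z(90%) = 1.282.
VaR = 1.282 × 2.918% = 3.741%; on $1,500,000,000 that is $56,115,000.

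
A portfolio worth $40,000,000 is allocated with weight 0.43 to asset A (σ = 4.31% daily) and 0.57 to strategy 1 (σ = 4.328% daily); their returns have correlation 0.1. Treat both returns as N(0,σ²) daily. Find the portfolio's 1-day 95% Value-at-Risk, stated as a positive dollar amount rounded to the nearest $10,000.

σ_p² = 0.43²·4.31² + 0.57²·4.328² + 2·0.1·0.43·0.57·4.31·4.328 = 10.4350 (%²).
σ_p = √10.4350 = 3.230%.
At 95%, z = 1.645.
VaR = 1.645 × 3.230% = 5.313%; on $40,000,000 that is $2,125,200.

$2,130,000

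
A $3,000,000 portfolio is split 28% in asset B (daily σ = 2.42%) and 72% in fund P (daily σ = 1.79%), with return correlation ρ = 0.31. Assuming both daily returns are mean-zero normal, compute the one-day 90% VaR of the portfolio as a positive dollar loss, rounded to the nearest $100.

σ_p² = 0.28²·2.42² + 0.72²·1.79² + 2·0.31·0.28·0.72·2.42·1.79 = 2.6616 (%²).
σ_p = √2.6616 = 1.631%.
At 90%, z = 1.282.
VaR = 1.282 × 1.631% = 2.091%; on $3,000,000 that is $62,730.

$62,700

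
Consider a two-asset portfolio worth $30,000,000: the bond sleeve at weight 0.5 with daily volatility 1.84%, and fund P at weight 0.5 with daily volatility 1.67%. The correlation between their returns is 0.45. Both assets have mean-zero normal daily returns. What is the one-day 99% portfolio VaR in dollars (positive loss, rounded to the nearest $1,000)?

$1,043,000

σ_p² = 0.5²·1.84² + 0.5²·1.67² + 2·0.45·0.5·0.5·1.84·1.67 = 2.2350 (%²).
σ_p = √2.2350 = 1.495%.
At 99%, z = 2.326.
VaR = 2.326 × 1.495% = 3.477%; on $30,000,000 that is $1,043,100.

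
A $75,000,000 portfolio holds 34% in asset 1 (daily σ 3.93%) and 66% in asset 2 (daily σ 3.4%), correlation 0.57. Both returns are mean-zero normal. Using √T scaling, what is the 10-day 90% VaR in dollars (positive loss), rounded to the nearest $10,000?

σ_p = √(0.34²·3.93² + 0.66²·3.4² + 2·0.57·0.34·0.66·3.93·3.4) = 3.200%.
σ_{10d} = 3.200% × √10 = 10.119%.
z(90%) = 1.282.
VaR = 1.282 × 10.119% = 12.973%; on $75,000,000 that is $9,729,750.

$9,730,000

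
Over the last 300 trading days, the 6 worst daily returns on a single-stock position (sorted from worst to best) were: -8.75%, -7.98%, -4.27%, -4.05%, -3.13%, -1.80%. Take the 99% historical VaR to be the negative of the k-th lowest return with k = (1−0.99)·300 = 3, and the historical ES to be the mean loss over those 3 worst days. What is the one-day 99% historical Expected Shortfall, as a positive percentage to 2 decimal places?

7.00%

The 3 worst returns sum to -21.00%.
ES = −(-21.00%) / 3 = 7% ≈ 7.00%.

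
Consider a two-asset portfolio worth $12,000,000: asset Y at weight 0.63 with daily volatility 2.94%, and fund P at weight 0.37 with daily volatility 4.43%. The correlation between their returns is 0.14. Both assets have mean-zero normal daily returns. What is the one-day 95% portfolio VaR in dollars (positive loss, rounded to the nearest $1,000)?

σ_p² = 0.63²·2.94² + 0.37²·4.43² + 2·0.14·0.63·0.37·2.94·4.43 = 6.9674 (%²).
σ_p = √6.9674 = 2.640%.
At 95%, z = 1.645.
VaR = 1.645 × 2.640% = 4.343%; on $12,000,000 that is $521,160.

$521,000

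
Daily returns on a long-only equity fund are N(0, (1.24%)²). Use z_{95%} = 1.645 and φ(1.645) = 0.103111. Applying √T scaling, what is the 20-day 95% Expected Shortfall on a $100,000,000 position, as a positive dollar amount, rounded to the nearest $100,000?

σ_{20d} = 1.24% × √20 = 5.545%.
ES multiplier = φ(z)/(1−α) = 0.103111/0.05 = 2.062.
ES = 5.545% × 2.062 = 11.434%; on $100,000,000: $11,434,000.

$11,400,000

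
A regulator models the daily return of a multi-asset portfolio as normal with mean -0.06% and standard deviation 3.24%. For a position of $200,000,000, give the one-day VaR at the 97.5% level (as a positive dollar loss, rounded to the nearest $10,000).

$12,820,000

At 97.5% one-sided, z = 1.960.
VaR = −μ + z·σ = −(-0.06%) + 1.960 × 3.24% = 6.410%.
On $200,000,000: 0.06410 × $200,000,000 = $12,820,000.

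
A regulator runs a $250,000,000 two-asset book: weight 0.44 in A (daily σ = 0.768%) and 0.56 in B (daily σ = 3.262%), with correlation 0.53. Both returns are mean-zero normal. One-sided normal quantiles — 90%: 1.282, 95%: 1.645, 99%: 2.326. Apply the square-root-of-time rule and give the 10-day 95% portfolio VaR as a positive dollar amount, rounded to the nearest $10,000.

$26,350,000

σ_p = √(0.44²·0.768² + 0.56²·3.262² + 2·0.53·0.44·0.56·0.768·3.262) = 2.026%.
σ_{10d} = 2.026% × √10 = 6.407%.
VaR = 1.645 × 6.407% = 10.540%; on $250,000,000 that is $26,350,000.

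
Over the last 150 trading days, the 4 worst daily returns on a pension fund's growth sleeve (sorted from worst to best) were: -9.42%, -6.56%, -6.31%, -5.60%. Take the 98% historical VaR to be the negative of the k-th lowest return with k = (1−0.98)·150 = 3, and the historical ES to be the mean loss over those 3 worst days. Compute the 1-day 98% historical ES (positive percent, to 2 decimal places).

The 3 worst returns sum to -22.29%.
ES = −(-22.29%) / 3 = 7.43%.

7.43%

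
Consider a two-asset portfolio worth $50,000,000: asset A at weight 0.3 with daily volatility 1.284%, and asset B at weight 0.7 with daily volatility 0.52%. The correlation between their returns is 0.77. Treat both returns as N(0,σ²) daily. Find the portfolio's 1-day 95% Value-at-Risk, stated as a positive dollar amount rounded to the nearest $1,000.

$580,000

σ_p² = 0.3²·1.284² + 0.7²·0.52² + 2·0.77·0.3·0.7·1.284·0.52 = 0.4968 (%²).
σ_p = √0.4968 = 0.705%.
At 95%, z = 1.645.
VaR = 1.645 × 0.705% = 1.160%; on $50,000,000 that is $580,000.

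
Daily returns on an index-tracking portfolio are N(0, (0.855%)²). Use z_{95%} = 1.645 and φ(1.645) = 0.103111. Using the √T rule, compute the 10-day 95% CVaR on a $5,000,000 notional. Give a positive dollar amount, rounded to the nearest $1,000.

σ_{10d} = 0.855% × √10 = 2.704%.
ES multiplier = φ(z)/(1−α) = 0.103111/0.05 = 2.062.
ES = 2.704% × 2.062 = 5.576%; on $5,000,000: $278,800.

$279,000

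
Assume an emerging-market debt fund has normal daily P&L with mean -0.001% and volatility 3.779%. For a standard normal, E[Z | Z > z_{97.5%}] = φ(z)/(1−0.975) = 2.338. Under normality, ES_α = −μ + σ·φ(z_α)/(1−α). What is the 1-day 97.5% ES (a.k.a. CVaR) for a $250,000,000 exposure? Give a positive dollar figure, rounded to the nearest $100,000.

ES = −(-0.001%) + 3.779% × 2.338 = 8.836%.
On $250,000,000: 0.08836 × $250,000,000 = $22,090,000.

$22,100,000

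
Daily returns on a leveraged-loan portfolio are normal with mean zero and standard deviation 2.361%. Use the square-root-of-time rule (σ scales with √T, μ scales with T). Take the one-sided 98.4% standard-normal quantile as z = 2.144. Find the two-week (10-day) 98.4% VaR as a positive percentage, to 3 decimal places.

σ_{10d} = 2.361% × √10 = 7.466%.
VaR = 2.144 × 7.466% = 16.007%.

16.007%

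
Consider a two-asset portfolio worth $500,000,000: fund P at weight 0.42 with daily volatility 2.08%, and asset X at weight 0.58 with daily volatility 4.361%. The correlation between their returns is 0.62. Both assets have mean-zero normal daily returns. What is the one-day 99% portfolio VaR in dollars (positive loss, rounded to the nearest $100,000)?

σ_p² = 0.42²·2.08² + 0.58²·4.361² + 2·0.62·0.42·0.58·2.08·4.361 = 9.9009 (%²).
σ_p = √9.9009 = 3.147%.
At 99%, z = 2.326.
VaR = 2.326 × 3.147% = 7.320%; on $500,000,000 that is $36,600,000.

$36,600,000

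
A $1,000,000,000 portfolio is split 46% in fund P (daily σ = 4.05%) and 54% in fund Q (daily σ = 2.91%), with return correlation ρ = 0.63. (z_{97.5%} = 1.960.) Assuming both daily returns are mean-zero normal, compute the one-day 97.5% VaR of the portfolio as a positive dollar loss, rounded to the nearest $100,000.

$60,800,000

σ_p² = 0.46²·4.05² + 0.54²·2.91² + 2·0.63·0.46·0.54·4.05·2.91 = 9.6287 (%²).
σ_p = √9.6287 = 3.103%.
VaR = 1.960 × 3.103% = 6.082%; on $1,000,000,000 that is $60,820,000.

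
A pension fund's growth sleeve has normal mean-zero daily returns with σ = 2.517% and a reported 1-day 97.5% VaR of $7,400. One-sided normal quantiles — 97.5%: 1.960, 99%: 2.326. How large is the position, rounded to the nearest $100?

$150,000

VaR as a fraction of value: z·σ = 1.960 × 2.517% = 4.93332%.
Position = $7,400 / 0.0493332 = $150,000.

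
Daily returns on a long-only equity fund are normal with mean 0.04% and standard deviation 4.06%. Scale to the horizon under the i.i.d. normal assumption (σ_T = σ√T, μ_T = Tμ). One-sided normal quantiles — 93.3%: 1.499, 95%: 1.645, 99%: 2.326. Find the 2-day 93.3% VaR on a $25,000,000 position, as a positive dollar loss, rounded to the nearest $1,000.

σ_{2d} = 4.06% × √2 = 5.742%; μ_{2d} = 2 × 0.04% = 0.080%.
VaR = −(0.080%) + 1.499 × 5.742% = 8.527%.
On $25,000,000: 0.08527 × $25,000,000 = $2,131,750.

$2,132,000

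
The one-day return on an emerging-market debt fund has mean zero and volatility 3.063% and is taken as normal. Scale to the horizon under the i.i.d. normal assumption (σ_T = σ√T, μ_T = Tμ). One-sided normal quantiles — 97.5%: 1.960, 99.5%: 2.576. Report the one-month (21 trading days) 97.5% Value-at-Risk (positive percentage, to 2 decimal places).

27.51%

σ_{21d} = 3.063% × √21 = 14.036%.
VaR = 1.960 × 14.036% = 27.511%.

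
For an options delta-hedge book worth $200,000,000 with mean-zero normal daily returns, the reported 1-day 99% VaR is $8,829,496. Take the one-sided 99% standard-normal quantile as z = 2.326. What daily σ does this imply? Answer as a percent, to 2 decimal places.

VaR as a fraction: $8,829,496 / $200,000,000 = 4.415%.
σ = VaR / z = 4.415% / 2.326 = 1.898%.

1.90%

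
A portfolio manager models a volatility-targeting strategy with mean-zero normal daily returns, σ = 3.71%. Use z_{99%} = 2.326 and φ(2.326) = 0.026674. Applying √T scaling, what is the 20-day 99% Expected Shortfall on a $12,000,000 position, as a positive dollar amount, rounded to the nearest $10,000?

σ_{20d} = 3.71% × √20 = 16.592%.
ES multiplier = φ(z)/(1−α) = 0.026674/0.01 = 2.667.
ES = 16.592% × 2.667 = 44.251%; on $12,000,000: $5,310,120.

$5,310,000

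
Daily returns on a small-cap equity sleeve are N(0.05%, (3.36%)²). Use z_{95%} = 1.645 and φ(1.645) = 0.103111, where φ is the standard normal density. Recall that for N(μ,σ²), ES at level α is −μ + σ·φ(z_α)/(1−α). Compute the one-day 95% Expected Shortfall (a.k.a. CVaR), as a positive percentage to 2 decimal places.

6.88%

Tail multiplier: φ(z)/(1−α) = 0.103111 / 0.05 = 2.062.
ES = −(0.05%) + 3.36% × 2.062 = 6.878%.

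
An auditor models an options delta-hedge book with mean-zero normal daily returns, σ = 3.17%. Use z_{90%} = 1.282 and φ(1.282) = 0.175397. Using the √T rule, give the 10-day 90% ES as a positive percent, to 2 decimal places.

σ_{10d} = 3.17% × √10 = 10.024%.
ES multiplier = φ(z)/(1−α) = 0.175397/0.1 = 1.754.
ES = 10.024% × 1.754 = 17.582%.

17.58%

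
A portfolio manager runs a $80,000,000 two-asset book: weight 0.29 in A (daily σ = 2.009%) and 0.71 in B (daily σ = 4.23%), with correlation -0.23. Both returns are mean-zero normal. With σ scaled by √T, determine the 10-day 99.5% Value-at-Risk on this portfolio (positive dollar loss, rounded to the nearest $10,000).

$19,060,000

σ_p = √(0.29²·2.009² + 0.71²·4.23² + 2·-0.23·0.29·0.71·2.009·4.23) = 2.925%.
σ_{10d} = 2.925% × √10 = 9.250%.
z(99.5%) = 2.576.
VaR = 2.576 × 9.250% = 23.828%; on $80,000,000 that is $19,062,400.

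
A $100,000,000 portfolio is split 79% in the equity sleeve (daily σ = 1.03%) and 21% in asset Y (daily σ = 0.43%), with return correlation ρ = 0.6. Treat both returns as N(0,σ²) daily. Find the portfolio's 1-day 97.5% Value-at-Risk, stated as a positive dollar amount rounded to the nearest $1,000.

σ_p² = 0.79²·1.03² + 0.21²·0.43² + 2·0.6·0.79·0.21·1.03·0.43 = 0.7584 (%²).
σ_p = √0.7584 = 0.871%.
At 97.5%, z = 1.960.
VaR = 1.960 × 0.871% = 1.707%; on $100,000,000 that is $1,707,000.

$1,707,000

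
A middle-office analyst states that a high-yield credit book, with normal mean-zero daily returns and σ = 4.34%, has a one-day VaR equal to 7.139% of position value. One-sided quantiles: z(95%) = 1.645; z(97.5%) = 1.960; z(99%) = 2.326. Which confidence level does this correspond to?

95%

Implied z = VaR/σ = 7.139 / 4.34 = 1.645.
This matches z(95%) = 1.645.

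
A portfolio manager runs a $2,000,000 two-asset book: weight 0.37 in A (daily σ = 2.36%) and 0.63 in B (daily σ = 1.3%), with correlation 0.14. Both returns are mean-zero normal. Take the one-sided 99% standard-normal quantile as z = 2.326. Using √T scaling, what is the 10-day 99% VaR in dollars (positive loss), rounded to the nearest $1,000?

σ_p = √(0.37²·2.36² + 0.63²·1.3² + 2·0.14·0.37·0.63·2.36·1.3) = 1.278%.
σ_{10d} = 1.278% × √10 = 4.041%.
VaR = 2.326 × 4.041% = 9.399%; on $2,000,000 that is $187,980.

$188,000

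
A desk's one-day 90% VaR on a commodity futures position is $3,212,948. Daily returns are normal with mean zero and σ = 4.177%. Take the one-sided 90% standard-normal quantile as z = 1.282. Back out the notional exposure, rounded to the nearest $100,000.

$60,000,000

VaR as a fraction of value: z·σ = 1.282 × 4.177% = 5.35491%.
Position = $3,212,948 / 0.0535491 = $59,999,993.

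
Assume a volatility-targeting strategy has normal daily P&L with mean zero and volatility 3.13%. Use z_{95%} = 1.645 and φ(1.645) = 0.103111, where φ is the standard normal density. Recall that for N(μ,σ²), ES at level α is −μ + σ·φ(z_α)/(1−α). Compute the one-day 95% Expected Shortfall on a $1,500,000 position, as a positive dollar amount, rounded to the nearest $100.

Tail multiplier: φ(z)/(1−α) = 0.103111 / 0.05 = 2.062.
ES = 3.13% × 2.062 = 6.454%.
On $1,500,000: 0.06454 × $1,500,000 = $96,810.

$96,800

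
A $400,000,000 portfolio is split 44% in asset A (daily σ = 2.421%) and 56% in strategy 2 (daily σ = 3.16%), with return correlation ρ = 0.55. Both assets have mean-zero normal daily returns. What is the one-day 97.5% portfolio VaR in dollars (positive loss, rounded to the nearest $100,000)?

σ_p² = 0.44²·2.421² + 0.56²·3.16² + 2·0.55·0.44·0.56·2.421·3.16 = 6.3398 (%²).
σ_p = √6.3398 = 2.518%.
At 97.5%, z = 1.960.
VaR = 1.960 × 2.518% = 4.935%; on $400,000,000 that is $19,740,000.

$19,700,000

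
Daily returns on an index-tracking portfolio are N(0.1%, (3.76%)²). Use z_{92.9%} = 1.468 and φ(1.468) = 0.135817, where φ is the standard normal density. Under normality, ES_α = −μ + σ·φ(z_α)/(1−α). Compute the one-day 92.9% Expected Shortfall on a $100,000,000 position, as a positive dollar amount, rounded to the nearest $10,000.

Tail multiplier: φ(z)/(1−α) = 0.135817 / 0.071 = 1.913.
ES = −(0.1%) + 3.76% × 1.913 = 7.093%.
On $100,000,000: 0.07093 × $100,000,000 = $7,093,000.

$7,090,000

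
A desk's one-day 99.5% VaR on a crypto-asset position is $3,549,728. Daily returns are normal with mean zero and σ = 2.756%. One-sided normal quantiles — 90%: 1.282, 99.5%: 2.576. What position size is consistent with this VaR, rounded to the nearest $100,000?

VaR as a fraction of value: z·σ = 2.576 × 2.756% = 7.09946%.
Position = $3,549,728 / 0.0709946 = $50,000,000.

$50,000,000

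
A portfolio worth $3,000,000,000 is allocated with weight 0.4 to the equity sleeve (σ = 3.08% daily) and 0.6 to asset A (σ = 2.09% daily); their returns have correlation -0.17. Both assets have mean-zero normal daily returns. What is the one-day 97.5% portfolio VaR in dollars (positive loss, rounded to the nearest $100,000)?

σ_p² = 0.4²·3.08² + 0.6²·2.09² + 2·-0.17·0.4·0.6·3.08·2.09 = 2.5651 (%²).
σ_p = √2.5651 = 1.602%.
At 97.5%, z = 1.960.
VaR = 1.960 × 1.602% = 3.140%; on $3,000,000,000 that is $94,200,000.

$94,200,000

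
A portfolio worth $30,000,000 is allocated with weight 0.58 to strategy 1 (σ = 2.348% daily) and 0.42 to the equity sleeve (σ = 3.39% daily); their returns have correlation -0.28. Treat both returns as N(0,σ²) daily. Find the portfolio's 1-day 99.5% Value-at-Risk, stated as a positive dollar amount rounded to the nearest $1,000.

σ_p² = 0.58²·2.348² + 0.42²·3.39² + 2·-0.28·0.58·0.42·2.348·3.39 = 2.7960 (%²).
σ_p = √2.7960 = 1.672%.
At 99.5%, z = 2.576.
VaR = 2.576 × 1.672% = 4.307%; on $30,000,000 that is $1,292,100.

$1,292,000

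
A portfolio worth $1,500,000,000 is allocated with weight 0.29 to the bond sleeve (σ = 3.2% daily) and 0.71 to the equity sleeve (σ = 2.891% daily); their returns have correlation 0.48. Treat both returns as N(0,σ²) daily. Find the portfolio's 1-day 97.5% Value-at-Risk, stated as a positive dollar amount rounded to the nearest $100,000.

σ_p² = 0.29²·3.2² + 0.71²·2.891² + 2·0.48·0.29·0.71·3.2·2.891 = 6.9030 (%²).
σ_p = √6.9030 = 2.627%.
At 97.5%, z = 1.960.
VaR = 1.960 × 2.627% = 5.149%; on $1,500,000,000 that is $77,235,000.

$77,200,000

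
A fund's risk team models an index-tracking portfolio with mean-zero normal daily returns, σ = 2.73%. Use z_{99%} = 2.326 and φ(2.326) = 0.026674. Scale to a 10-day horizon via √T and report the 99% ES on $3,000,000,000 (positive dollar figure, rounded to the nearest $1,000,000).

$691,000,000

σ_{10d} = 2.73% × √10 = 8.633%.
ES multiplier = φ(z)/(1−α) = 0.026674/0.01 = 2.667.
ES = 8.633% × 2.667 = 23.024%; on $3,000,000,000: $690,720,000.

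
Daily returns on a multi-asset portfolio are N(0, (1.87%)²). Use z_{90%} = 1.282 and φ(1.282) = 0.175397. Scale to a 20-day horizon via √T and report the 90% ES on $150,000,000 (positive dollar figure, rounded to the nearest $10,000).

$22,000,000

σ_{20d} = 1.87% × √20 = 8.363%.
ES multiplier = φ(z)/(1−α) = 0.175397/0.1 = 1.754.
ES = 8.363% × 1.754 = 14.669%; on $150,000,000: $22,003,500.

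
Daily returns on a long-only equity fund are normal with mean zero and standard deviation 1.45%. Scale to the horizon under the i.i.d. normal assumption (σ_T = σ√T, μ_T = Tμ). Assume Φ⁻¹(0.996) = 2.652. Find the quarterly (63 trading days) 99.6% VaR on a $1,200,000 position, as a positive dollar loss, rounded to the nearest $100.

$366,300

σ_{63d} = 1.45% × √63 = 11.509%.
VaR = 2.652 × 11.509% = 30.522%.
On $1,200,000: 0.30522 × $1,200,000 = $366,264.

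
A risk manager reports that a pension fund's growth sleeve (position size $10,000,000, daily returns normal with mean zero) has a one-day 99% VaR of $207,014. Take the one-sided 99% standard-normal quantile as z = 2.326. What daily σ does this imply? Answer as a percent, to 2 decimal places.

0.89%

VaR as a fraction: $207,014 / $10,000,000 = 2.070%.
σ = VaR / z = 2.070% / 2.326 = 0.890%.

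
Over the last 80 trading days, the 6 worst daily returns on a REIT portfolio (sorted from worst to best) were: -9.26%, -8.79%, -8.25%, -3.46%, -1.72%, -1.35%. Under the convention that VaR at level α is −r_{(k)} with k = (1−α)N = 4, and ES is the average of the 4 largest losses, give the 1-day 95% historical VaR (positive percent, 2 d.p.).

k = 4; the 4th lowest return is -3.46%, so VaR = 3.46%.

3.46%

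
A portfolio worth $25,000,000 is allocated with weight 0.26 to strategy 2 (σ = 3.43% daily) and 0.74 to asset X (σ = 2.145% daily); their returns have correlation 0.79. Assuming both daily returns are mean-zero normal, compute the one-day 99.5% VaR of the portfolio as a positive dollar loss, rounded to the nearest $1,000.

σ_p² = 0.26²·3.43² + 0.74²·2.145² + 2·0.79·0.26·0.74·3.43·2.145 = 5.5514 (%²).
σ_p = √5.5514 = 2.356%.
At 99.5%, z = 2.576.
VaR = 2.576 × 2.356% = 6.069%; on $25,000,000 that is $1,517,250.

$1,517,000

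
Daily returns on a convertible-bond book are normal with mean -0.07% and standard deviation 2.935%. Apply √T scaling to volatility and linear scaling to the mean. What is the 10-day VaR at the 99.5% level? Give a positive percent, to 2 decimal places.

At 99.5%, z = 2.576.
σ_{10d} = 2.935% × √10 = 9.281%; μ_{10d} = 10 × -0.07% = -0.700%.
VaR = −(-0.700%) + 2.576 × 9.281% = 24.608%.

24.61%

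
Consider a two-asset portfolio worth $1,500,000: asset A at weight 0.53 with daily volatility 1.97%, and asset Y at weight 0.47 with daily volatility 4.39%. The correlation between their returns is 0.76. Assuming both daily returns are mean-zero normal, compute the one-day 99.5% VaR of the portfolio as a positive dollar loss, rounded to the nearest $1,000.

$113,000

σ_p² = 0.53²·1.97² + 0.47²·4.39² + 2·0.76·0.53·0.47·1.97·4.39 = 8.6219 (%²).
σ_p = √8.6219 = 2.936%.
At 99.5%, z = 2.576.
VaR = 2.576 × 2.936% = 7.563%; on $1,500,000 that is $113,445.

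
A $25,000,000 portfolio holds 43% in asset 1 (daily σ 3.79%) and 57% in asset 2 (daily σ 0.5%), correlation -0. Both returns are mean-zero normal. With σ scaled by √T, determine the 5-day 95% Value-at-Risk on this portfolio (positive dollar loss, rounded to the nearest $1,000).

$1,521,000

σ_p = √(0.43²·3.79² + 0.57²·0.5² + 2·-0·0.43·0.57·3.79·0.5) = 1.654%.
σ_{5d} = 1.654% × √5 = 3.698%.
z(95%) = 1.645.
VaR = 1.645 × 3.698% = 6.083%; on $25,000,000 that is $1,520,750.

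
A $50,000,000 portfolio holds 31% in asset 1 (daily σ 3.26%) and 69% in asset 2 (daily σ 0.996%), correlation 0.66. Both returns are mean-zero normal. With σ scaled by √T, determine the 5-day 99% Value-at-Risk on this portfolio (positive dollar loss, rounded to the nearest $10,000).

$4,040,000

σ_p = √(0.31²·3.26² + 0.69²·0.996² + 2·0.66·0.31·0.69·3.26·0.996) = 1.553%.
σ_{5d} = 1.553% × √5 = 3.473%.
z(99%) = 2.326.
VaR = 2.326 × 3.473% = 8.078%; on $50,000,000 that is $4,039,000.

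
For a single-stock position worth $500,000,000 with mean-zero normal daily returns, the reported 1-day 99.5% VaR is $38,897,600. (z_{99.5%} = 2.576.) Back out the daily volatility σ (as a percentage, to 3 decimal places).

VaR as a fraction: $38,897,600 / $500,000,000 = 7.780%.
σ = VaR / z = 7.780% / 2.576 = 3.020%.

3.020%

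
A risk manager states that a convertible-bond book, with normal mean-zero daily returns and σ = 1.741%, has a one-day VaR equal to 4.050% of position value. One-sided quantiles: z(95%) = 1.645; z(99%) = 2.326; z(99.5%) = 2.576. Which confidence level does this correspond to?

99%

Implied z = VaR/σ = 4.050 / 1.741 = 2.326.
This matches z(99%) = 2.326.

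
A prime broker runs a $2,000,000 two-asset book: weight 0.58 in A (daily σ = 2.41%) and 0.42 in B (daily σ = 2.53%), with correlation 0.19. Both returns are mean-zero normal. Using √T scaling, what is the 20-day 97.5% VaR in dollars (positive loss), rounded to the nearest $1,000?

$335,000

σ_p = √(0.58²·2.41² + 0.42²·2.53² + 2·0.19·0.58·0.42·2.41·2.53) = 1.910%.
σ_{20d} = 1.910% × √20 = 8.542%.
z(97.5%) = 1.960.
VaR = 1.960 × 8.542% = 16.742%; on $2,000,000 that is $334,840.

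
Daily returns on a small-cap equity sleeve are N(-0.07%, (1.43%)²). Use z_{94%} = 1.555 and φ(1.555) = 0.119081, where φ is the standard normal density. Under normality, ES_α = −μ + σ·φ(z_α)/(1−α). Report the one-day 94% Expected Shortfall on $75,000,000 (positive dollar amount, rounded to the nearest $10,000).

Tail multiplier: φ(z)/(1−α) = 0.119081 / 0.06 = 1.985.
ES = −(-0.07%) + 1.43% × 1.985 = 2.909%.
On $75,000,000: 0.02909 × $75,000,000 = $2,181,750.

$2,180,000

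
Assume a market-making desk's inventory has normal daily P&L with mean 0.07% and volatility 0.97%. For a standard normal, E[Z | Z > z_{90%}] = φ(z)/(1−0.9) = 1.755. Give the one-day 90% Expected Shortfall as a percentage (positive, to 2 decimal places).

1.63%

ES = −(0.07%) + 0.97% × 1.755 = 1.632%.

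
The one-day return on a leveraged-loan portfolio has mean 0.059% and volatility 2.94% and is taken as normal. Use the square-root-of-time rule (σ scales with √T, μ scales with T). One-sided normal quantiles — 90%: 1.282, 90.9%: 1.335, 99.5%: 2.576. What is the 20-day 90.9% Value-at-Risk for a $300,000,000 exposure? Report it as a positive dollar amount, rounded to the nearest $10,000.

σ_{20d} = 2.94% × √20 = 13.148%; μ_{20d} = 20 × 0.059% = 1.180%.
VaR = −(1.180%) + 1.335 × 13.148% = 16.373%.
On $300,000,000: 0.16373 × $300,000,000 = $49,119,000.

$49,120,000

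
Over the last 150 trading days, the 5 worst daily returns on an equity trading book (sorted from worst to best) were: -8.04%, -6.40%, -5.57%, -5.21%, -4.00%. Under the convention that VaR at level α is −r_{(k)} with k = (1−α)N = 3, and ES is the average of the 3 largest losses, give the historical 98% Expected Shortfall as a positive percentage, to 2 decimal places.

6.67%

The 3 worst returns sum to -20.01%.
ES = −(-20.01%) / 3 = 6.67%.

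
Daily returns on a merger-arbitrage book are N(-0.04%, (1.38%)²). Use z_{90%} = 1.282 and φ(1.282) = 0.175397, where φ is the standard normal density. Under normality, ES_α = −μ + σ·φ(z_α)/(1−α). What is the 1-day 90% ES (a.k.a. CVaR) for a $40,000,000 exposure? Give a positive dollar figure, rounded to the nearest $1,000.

Tail multiplier: φ(z)/(1−α) = 0.175397 / 0.1 = 1.754.
ES = −(-0.04%) + 1.38% × 1.754 = 2.461%.
On $40,000,000: 0.02461 × $40,000,000 = $984,400.

$984,000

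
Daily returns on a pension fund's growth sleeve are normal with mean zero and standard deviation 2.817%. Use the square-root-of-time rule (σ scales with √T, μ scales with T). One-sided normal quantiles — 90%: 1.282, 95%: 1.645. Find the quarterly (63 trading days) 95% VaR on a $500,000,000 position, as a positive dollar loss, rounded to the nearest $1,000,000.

σ_{63d} = 2.817% × √63 = 22.359%.
VaR = 1.645 × 22.359% = 36.781%.
On $500,000,000: 0.36781 × $500,000,000 = $183,905,000.

$184,000,000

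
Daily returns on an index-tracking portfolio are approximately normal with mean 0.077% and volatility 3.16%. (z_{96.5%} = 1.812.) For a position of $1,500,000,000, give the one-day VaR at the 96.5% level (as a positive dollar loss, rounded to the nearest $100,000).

$84,700,000

VaR = −μ + z·σ = −(0.077%) + 1.812 × 3.16% = 5.649%.
On $1,500,000,000: 0.05649 × $1,500,000,000 = $84,735,000.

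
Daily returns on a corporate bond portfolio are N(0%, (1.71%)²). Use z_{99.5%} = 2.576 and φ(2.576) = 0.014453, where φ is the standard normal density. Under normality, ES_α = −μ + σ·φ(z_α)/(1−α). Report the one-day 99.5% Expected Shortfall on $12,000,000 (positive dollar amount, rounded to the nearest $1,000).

$593,000

Tail multiplier: φ(z)/(1−α) = 0.014453 / 0.005 = 2.891.
ES = 1.71% × 2.891 = 4.944%.
On $12,000,000: 0.04944 × $12,000,000 = $593,280.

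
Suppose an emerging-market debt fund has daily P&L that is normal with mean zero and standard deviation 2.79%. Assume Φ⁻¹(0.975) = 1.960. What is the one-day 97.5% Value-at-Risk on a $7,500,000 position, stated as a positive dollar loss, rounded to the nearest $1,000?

VaR = z·σ = 1.960 × 2.79% = 5.468%.
On $7,500,000: 0.05468 × $7,500,000 = $410,100.

$410,000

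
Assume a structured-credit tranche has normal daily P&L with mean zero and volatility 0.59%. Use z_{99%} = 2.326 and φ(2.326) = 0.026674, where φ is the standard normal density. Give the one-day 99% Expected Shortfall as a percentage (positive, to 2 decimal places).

Tail multiplier: φ(z)/(1−α) = 0.026674 / 0.01 = 2.667.
ES = 0.59% × 2.667 = 1.574%.

1.57%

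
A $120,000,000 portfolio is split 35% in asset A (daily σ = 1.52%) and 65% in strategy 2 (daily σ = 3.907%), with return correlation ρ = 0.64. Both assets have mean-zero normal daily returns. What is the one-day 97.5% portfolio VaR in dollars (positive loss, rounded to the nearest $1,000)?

σ_p² = 0.35²·1.52² + 0.65²·3.907² + 2·0.64·0.35·0.65·1.52·3.907 = 8.4617 (%²).
σ_p = √8.4617 = 2.909%.
At 97.5%, z = 1.960.
VaR = 1.960 × 2.909% = 5.702%; on $120,000,000 that is $6,842,400.

$6,842,000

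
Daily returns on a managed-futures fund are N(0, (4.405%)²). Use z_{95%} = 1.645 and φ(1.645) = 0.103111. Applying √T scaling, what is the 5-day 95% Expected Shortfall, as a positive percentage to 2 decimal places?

20.31%

σ_{5d} = 4.405% × √5 = 9.850%.
ES multiplier = φ(z)/(1−α) = 0.103111/0.05 = 2.062.
ES = 9.850% × 2.062 = 20.311%.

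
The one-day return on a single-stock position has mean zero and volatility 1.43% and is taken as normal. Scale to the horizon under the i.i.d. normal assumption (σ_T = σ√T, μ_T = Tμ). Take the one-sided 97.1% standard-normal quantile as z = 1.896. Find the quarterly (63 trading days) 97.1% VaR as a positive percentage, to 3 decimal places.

σ_{63d} = 1.43% × √63 = 11.350%.
VaR = 1.896 × 11.350% = 21.520%.

21.520%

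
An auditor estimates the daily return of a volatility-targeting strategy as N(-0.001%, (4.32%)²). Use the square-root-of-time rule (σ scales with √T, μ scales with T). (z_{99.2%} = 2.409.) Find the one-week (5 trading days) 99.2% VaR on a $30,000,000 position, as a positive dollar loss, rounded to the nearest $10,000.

$6,980,000

σ_{5d} = 4.32% × √5 = 9.660%; μ_{5d} = 5 × -0.001% = -0.005%.
VaR = −(-0.005%) + 2.409 × 9.660% = 23.276%.
On $30,000,000: 0.23276 × $30,000,000 = $6,982,800.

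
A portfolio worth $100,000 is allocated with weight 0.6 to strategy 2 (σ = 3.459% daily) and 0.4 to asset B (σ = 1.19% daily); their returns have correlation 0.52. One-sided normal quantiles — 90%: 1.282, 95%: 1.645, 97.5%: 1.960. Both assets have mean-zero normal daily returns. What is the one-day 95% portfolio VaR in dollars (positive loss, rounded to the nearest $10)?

$3,880

σ_p² = 0.6²·3.459² + 0.4²·1.19² + 2·0.52·0.6·0.4·3.459·1.19 = 5.5613 (%²).
σ_p = √5.5613 = 2.358%.
VaR = 1.645 × 2.358% = 3.879%; on $100,000 that is $3,879.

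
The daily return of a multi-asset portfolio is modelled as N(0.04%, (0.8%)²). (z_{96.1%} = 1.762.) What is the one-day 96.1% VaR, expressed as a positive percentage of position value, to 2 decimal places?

VaR = −μ + z·σ = −(0.04%) + 1.762 × 0.8% = 1.370%.

1.37%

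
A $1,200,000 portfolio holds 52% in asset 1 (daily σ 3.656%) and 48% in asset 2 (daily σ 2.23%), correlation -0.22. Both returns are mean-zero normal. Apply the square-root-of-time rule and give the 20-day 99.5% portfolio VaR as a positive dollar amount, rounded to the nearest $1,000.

$272,000

σ_p = √(0.52²·3.656² + 0.48²·2.23² + 2·-0.22·0.52·0.48·3.656·2.23) = 1.966%.
σ_{20d} = 1.966% × √20 = 8.792%.
z(99.5%) = 2.576.
VaR = 2.576 × 8.792% = 22.648%; on $1,200,000 that is $271,776.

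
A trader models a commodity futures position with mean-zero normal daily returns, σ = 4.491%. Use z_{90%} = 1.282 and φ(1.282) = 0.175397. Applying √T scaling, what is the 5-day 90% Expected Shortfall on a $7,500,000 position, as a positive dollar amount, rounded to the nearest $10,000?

σ_{5d} = 4.491% × √5 = 10.042%.
ES multiplier = φ(z)/(1−α) = 0.175397/0.1 = 1.754.
ES = 10.042% × 1.754 = 17.614%; on $7,500,000: $1,321,050.

$1,320,000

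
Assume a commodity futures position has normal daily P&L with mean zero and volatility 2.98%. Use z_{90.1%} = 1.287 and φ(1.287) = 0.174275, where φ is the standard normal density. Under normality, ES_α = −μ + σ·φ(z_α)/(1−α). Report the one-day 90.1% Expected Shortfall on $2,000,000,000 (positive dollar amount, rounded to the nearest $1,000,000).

Tail multiplier: φ(z)/(1−α) = 0.174275 / 0.099 = 1.760.
ES = 2.98% × 1.760 = 5.245%.
On $2,000,000,000: 0.05245 × $2,000,000,000 = $104,900,000.

$105,000,000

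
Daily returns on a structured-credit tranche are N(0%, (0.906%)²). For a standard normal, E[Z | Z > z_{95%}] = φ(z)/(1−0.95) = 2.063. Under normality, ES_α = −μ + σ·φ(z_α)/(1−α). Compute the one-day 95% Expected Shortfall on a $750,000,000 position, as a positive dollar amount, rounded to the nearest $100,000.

$14,000,000

ES = 0.906% × 2.063 = 1.869%.
On $750,000,000: 0.01869 × $750,000,000 = $14,017,500.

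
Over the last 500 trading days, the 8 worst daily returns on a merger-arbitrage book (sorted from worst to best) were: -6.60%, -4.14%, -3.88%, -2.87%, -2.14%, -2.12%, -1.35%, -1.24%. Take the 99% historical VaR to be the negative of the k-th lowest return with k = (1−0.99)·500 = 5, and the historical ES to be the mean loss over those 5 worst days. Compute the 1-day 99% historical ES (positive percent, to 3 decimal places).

3.926%

The 5 worst returns sum to -19.63%.
ES = −(-19.63%) / 5 = 3.926%.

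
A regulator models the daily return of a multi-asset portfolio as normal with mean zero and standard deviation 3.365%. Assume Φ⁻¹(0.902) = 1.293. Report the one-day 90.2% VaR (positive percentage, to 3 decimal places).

4.351%

VaR = z·σ = 1.293 × 3.365% = 4.351%.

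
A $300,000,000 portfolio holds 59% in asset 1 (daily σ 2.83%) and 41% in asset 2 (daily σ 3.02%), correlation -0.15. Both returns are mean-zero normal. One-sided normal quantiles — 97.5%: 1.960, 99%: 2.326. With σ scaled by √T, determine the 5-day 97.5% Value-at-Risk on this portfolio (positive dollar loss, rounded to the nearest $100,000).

$25,300,000

σ_p = √(0.59²·2.83² + 0.41²·3.02² + 2·-0.15·0.59·0.41·2.83·3.02) = 1.924%.
σ_{5d} = 1.924% × √5 = 4.302%.
VaR = 1.960 × 4.302% = 8.432%; on $300,000,000 that is $25,296,000.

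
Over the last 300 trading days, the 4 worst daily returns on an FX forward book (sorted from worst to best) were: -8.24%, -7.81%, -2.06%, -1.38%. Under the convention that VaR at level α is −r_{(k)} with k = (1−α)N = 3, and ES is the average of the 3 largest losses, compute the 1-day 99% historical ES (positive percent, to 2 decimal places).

The 3 worst returns sum to -18.11%.
ES = −(-18.11%) / 3 = 6.0366…% ≈ 6.04%.

6.04%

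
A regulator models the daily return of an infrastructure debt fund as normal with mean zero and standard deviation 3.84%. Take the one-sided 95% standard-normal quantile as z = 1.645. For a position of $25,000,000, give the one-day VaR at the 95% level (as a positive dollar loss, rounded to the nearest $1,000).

$1,579,000

VaR = z·σ = 1.645 × 3.84% = 6.317%.
On $25,000,000: 0.06317 × $25,000,000 = $1,579,250.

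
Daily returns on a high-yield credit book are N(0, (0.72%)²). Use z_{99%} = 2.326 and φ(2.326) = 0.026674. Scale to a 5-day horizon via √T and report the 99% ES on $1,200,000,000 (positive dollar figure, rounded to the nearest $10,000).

σ_{5d} = 0.72% × √5 = 1.610%.
ES multiplier = φ(z)/(1−α) = 0.026674/0.01 = 2.667.
ES = 1.610% × 2.667 = 4.294%; on $1,200,000,000: $51,528,000.

$51,530,000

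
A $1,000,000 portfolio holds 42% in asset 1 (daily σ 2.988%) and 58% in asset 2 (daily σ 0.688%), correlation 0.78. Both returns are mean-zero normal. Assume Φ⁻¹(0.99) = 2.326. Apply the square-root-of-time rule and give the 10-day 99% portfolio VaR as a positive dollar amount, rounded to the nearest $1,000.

$117,000

σ_p = √(0.42²·2.988² + 0.58²·0.688² + 2·0.78·0.42·0.58·2.988·0.688) = 1.586%.
σ_{10d} = 1.586% × √10 = 5.015%.
VaR = 2.326 × 5.015% = 11.665%; on $1,000,000 that is $116,650.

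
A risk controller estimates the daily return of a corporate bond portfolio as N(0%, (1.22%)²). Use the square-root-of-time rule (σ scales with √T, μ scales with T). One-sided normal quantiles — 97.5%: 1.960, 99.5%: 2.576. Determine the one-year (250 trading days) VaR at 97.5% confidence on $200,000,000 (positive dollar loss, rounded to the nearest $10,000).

σ_{250d} = 1.22% × √250 = 19.290%.
VaR = 1.960 × 19.290% = 37.808%.
On $200,000,000: 0.37808 × $200,000,000 = $75,616,000.

$75,620,000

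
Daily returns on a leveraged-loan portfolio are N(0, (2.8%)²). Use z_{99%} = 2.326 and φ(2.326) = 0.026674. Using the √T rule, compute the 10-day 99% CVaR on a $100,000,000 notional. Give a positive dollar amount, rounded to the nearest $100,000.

$23,600,000

σ_{10d} = 2.8% × √10 = 8.854%.
ES multiplier = φ(z)/(1−α) = 0.026674/0.01 = 2.667.
ES = 8.854% × 2.667 = 23.614%; on $100,000,000: $23,614,000.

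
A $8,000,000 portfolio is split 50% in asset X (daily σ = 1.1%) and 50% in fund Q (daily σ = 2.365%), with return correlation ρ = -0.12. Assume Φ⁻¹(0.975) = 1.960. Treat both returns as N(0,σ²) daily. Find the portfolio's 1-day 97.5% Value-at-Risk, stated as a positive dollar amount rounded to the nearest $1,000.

$195,000

σ_p² = 0.5²·1.1² + 0.5²·2.365² + 2·-0.12·0.5·0.5·1.1·2.365 = 1.5447 (%²).
σ_p = √1.5447 = 1.243%.
VaR = 1.960 × 1.243% = 2.436%; on $8,000,000 that is $194,880.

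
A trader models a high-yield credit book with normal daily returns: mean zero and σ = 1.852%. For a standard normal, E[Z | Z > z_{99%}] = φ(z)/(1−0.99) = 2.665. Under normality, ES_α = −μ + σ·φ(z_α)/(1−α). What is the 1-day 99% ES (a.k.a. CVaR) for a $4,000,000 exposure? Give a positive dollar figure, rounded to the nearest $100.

$197,400

ES = 1.852% × 2.665 = 4.936%.
On $4,000,000: 0.04936 × $4,000,000 = $197,440.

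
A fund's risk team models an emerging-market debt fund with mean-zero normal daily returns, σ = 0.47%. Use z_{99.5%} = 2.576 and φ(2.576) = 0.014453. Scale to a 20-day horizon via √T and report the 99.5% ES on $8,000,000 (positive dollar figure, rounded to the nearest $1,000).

$486,000

σ_{20d} = 0.47% × √20 = 2.102%.
ES multiplier = φ(z)/(1−α) = 0.014453/0.005 = 2.891.
ES = 2.102% × 2.891 = 6.077%; on $8,000,000: $486,160.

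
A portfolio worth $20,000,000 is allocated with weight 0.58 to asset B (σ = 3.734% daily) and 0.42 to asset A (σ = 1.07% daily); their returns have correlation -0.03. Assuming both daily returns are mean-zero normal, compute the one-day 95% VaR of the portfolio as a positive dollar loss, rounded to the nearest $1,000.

σ_p² = 0.58²·3.734² + 0.42²·1.07² + 2·-0.03·0.58·0.42·3.734·1.07 = 4.8339 (%²).
σ_p = √4.8339 = 2.199%.
At 95%, z = 1.645.
VaR = 1.645 × 2.199% = 3.617%; on $20,000,000 that is $723,400.

$723,000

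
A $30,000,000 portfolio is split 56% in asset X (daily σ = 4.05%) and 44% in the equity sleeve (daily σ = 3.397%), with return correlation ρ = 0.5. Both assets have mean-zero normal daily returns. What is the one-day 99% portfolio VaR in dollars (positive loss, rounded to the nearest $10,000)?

$2,290,000

σ_p² = 0.56²·4.05² + 0.44²·3.397² + 2·0.5·0.56·0.44·4.05·3.397 = 10.7678 (%²).
σ_p = √10.7678 = 3.281%.
At 99%, z = 2.326.
VaR = 2.326 × 3.281% = 7.632%; on $30,000,000 that is $2,289,600.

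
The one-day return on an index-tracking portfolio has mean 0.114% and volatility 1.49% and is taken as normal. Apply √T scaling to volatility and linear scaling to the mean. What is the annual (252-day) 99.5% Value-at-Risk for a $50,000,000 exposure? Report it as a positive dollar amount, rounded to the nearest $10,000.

$16,100,000

At 99.5%, z = 2.576.
σ_{252d} = 1.49% × √252 = 23.653%; μ_{252d} = 252 × 0.114% = 28.728%.
VaR = −(28.728%) + 2.576 × 23.653% = 32.202%.
On $50,000,000: 0.32202 × $50,000,000 = $16,101,000.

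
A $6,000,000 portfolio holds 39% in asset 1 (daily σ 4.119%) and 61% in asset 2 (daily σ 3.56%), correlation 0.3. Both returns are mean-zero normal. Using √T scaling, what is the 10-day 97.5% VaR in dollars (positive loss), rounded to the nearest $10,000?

σ_p = √(0.39²·4.119² + 0.61²·3.56² + 2·0.3·0.39·0.61·4.119·3.56) = 3.064%.
σ_{10d} = 3.064% × √10 = 9.689%.
z(97.5%) = 1.960.
VaR = 1.960 × 9.689% = 18.990%; on $6,000,000 that is $1,139,400.

$1,140,000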